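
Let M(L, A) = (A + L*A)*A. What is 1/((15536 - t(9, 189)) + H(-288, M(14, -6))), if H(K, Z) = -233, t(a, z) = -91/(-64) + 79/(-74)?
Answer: 2368/36236665 ≈ 6.5348e-5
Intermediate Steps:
M(L, A) = A*(A + A*L) (M(L, A) = (A + A*L)*A = A*(A + A*L))
t(a, z) = 839/2368 (t(a, z) = -91*(-1/64) + 79*(-1/74) = 91/64 - 79/74 = 839/2368)
1/((15536 - t(9, 189)) + H(-288, M(14, -6))) = 1/((15536 - 1*839/2368) - 233) = 1/((15536 - 839/2368) - 233) = 1/(36788409/2368 - 233) = 1/(36236665/2368) = 2368/36236665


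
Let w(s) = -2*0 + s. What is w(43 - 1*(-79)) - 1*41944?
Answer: -41822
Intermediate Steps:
w(s) = s (w(s) = 0 + s = s)
w(43 - 1*(-79)) - 1*41944 = (43 - 1*(-79)) - 1*41944 = (43 + 79) - 41944 = 122 - 41944 = -41822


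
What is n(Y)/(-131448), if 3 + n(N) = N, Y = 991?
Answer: -247/32862 ≈ -0.0075163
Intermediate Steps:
n(N) = -3 + N
n(Y)/(-131448) = (-3 + 991)/(-131448) = 988*(-1/131448) = -247/32862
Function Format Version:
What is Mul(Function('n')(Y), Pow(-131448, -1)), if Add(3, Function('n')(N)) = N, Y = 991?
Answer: Rational(-247, 32862) ≈ -0.0075163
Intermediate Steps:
Function('n')(N) = Add(-3, N)
Mul(Function('n')(Y), Pow(-131448, -1)) = Mul(Add(-3, 991), Pow(-131448, -1)) = Mul(988, Rational(-1, 131448)) = Rational(-247, 32862)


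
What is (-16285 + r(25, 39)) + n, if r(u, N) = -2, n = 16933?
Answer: 646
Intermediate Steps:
(-16285 + r(25, 39)) + n = (-16285 - 2) + 16933 = -16287 + 16933 = 646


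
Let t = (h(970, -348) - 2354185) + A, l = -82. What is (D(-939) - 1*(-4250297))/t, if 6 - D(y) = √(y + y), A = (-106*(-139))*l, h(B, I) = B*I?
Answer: -4250303/3899933 + I*√1878/3899933 ≈ -1.0898 + 1.1112e-5*I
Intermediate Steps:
A = -1208188 (A = -106*(-139)*(-82) = 14734*(-82) = -1208188)
t = -3899933 (t = (970*(-348) - 2354185) - 1208188 = (-337560 - 2354185) - 1208188 = -2691745 - 1208188 = -3899933)
D(y) = 6 - √2*√y (D(y) = 6 - √(y + y) = 6 - √(2*y) = 6 - √2*√y)
(D(-939) - 1*(-4250297))/t = ((6 - √2*√(-939)) - 1*(-4250297))/(-3899933) = ((6 - √2*I*√939) + 4250297)*(-1/3899933) = ((6 - I*√1878) + 4250297)*(-1/3899933) = (4250303 - I*√1878)*(-1/3899933) = -4250303/3899933 + I*√1878/3899933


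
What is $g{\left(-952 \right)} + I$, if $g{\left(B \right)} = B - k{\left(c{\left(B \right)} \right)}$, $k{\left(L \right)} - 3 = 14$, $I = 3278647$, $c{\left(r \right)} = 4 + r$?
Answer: $3277678$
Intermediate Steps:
$k{\left(L \right)} = 17$ ($k{\left(L \right)} = 3 + 14 = 17$)
$g{\left(B \right)} = -17 + B$ ($g{\left(B \right)} = B - 17 = -17 + B$)
$g{\left(-952 \right)} + I = \left(-17 - 952\right) + 3278647 = -969 + 3278647 = 3277678$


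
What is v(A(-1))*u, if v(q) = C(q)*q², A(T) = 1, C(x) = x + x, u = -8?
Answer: -16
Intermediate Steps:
C(x) = 2*x
v(q) = 2*q³ (v(q) = (2*q)*q² = 2*q³)
v(A(-1))*u = (2*1³)*(-8) = (2*1)*(-8) = 2*(-8) = -16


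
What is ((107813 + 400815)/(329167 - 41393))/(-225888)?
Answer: -127157/16251173328 ≈ -7.8245e-6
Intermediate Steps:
((107813 + 400815)/(329167 - 41393))/(-225888) = (508628/287774)*(-1/225888) = (508628*(1/287774))*(-1/225888) = (254314/143887)*(-1/225888) = -127157/16251173328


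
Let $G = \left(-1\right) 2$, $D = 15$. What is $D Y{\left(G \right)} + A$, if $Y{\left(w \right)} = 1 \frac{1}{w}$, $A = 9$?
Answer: $\frac{3}{2} \approx 1.5$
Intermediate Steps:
$G = -2$
$Y{\left(w \right)} = \frac{1}{w}$
$D Y{\left(G \right)} + A = \frac{15}{-2} + 9 = 15 \left(- \frac{1}{2}\right) + 9 = - \frac{15}{2} + 9 = \frac{3}{2}$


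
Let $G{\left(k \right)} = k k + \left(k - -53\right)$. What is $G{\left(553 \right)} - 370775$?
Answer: $-64360$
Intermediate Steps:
$G{\left(k \right)} = 53 + k + k^{2}$ ($G{\left(k \right)} = k^{2} + \left(k + 53\right) = k^{2} + \left(53 + k\right) = 53 + k + k^{2}$)
$G{\left(553 \right)} - 370775 = \left(53 + 553 + 553^{2}\right) - 370775 = \left(53 + 553 + 305809\right) - 370775 = 306415 - 370775 = -64360$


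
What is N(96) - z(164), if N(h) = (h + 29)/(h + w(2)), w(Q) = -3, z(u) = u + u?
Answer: -30379/93 ≈ -326.66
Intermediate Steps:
z(u) = 2*u
N(h) = (29 + h)/(-3 + h) (N(h) = (h + 29)/(h - 3) = (29 + h)/(-3 + h))
N(96) - z(164) = (29 + 96)/(-3 + 96) - 2*164 = 125/93 - 1*328 = (1/93)*125 - 328 = 125/93 - 328 = -30379/93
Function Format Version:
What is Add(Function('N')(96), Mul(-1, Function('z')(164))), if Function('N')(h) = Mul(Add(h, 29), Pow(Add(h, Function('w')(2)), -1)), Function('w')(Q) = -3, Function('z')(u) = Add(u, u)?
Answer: Rational(-30379, 93) ≈ -326.66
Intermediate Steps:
Function('z')(u) = Mul(2, u)
Function('N')(h) = Mul(Pow(Add(-3, h), -1), Add(29, h)) (Function('N')(h) = Mul(Add(h, 29), Pow(Add(h, -3), -1)) = Mul(Add(29, h), Pow(Add(-3, h), -1)) = Mul(Pow(Add(-3, h), -1), Add(29, h)))
Add(Function('N')(96), Mul(-1, Function('z')(164))) = Add(Mul(Pow(Add(-3, 96), -1), Add(29, 96)), Mul(-1, Mul(2, 164))) = Add(Mul(Pow(93, -1), 125), Mul(-1, 328)) = Add(Mul(Rational(1, 93), 125), -328) = Add(Rational(125, 93), -328) = Rational(-30379, 93)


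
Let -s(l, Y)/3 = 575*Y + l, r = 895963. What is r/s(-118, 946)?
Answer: -895963/1631496 ≈ -0.54917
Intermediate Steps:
s(l, Y) = -1725*Y - 3*l (s(l, Y) = -3*(575*Y + l) = -3*(l + 575*Y) = -1725*Y - 3*l)
r/s(-118, 946) = 895963/(-1725*946 - 3*(-118)) = 895963/(-1631850 + 354) = 895963/(-1631496) = 895963*(-1/1631496) = -895963/1631496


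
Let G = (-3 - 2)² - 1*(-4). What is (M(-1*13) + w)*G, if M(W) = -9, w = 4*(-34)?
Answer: -4205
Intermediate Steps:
w = -136
G = 29 (G = (-5)² + 4 = 25 + 4 = 29)
(M(-1*13) + w)*G = (-9 - 136)*29 = -145*29 = -4205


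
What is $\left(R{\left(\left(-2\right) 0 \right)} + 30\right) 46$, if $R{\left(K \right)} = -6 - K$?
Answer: $1104$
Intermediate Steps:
$\left(R{\left(\left(-2\right) 0 \right)} + 30\right) 46 = \left(\left(-6 - \left(-2\right) 0\right) + 30\right) 46 = \left(\left(-6 - 0\right) + 30\right) 46 = \left(\left(-6 + 0\right) + 30\right) 46 = \left(-6 + 30\right) 46 = 24 \cdot 46 = 1104$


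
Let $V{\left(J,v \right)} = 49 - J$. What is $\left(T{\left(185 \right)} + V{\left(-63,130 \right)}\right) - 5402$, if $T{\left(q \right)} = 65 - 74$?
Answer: $-5299$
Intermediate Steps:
$T{\left(q \right)} = -9$ ($T{\left(q \right)} = 65 - 74 = -9$)
$\left(T{\left(185 \right)} + V{\left(-63,130 \right)}\right) - 5402 = \left(-9 + \left(49 - -63\right)\right) - 5402 = \left(-9 + \left(49 + 63\right)\right) - 5402 = \left(-9 + 112\right) - 5402 = 103 - 5402 = -5299$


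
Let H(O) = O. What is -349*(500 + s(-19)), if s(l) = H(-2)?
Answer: -173802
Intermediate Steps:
s(l) = -2
-349*(500 + s(-19)) = -349*(500 - 2) = -349*498 = -173802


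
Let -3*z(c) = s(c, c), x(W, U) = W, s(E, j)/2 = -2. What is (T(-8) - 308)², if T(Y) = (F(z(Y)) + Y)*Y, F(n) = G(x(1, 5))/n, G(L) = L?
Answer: 62500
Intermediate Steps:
s(E, j) = -4 (s(E, j) = 2*(-2) = -4)
z(c) = 4/3 (z(c) = -⅓*(-4) = 4/3)
F(n) = 1/n
T(Y) = Y*(¾ + Y) (T(Y) = (1/(4/3) + Y)*Y = (¾ + Y)*Y = Y*(¾ + Y))
(T(-8) - 308)² = ((¼)*(-8)*(3 + 4*(-8)) - 308)² = ((¼)*(-8)*(3 - 32) - 308)² = ((¼)*(-8)*(-29) - 308)² = (58 - 308)² = (-250)² = 62500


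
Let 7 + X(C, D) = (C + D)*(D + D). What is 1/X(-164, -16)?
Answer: 1/5753 ≈ 0.00017382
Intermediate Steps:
X(C, D) = -7 + 2*D*(C + D) (X(C, D) = -7 + (C + D)*(D + D) = -7 + (C + D)*(2*D) = -7 + 2*D*(C + D))
1/X(-164, -16) = 1/(-7 + 2*(-16)² + 2*(-164)*(-16)) = 1/(-7 + 2*256 + 5248) = 1/(-7 + 512 + 5248) = 1/5753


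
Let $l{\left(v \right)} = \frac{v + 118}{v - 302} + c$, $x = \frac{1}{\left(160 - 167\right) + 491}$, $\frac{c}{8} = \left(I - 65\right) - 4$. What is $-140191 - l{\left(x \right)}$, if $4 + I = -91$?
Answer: $- \frac{2899924240}{20881} \approx -1.3888 \cdot 10^{5}$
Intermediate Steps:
$I = -95$ ($I = -4 - 91 = -95$)
$c = -1312$ ($c = 8 \left(\left(-95 - 65\right) - 4\right) = 8 \left(-160 - 4\right) = 8 \left(-164\right) = -1312$)
$x = \frac{1}{484}$ ($x = \frac{1}{\left(160 - 167\right) + 491} = \frac{1}{-7 + 491} = \frac{1}{484} \approx 0.0020661$)
$l{\left(v \right)} = -1312 + \frac{118 + v}{-302 + v}$ ($l{\left(v \right)} = \frac{v + 118}{v - 302} - 1312 = \frac{118 + v}{-302 + v} - 1312 = -1312 + \frac{118 + v}{-302 + v}$)
$-140191 - l{\left(x \right)} = -140191 - \frac{3 \left(132114 - \frac{437}{484}\right)}{-302 + \frac{1}{484}} = -140191 - \frac{3 \left(132114 - \frac{437}{484}\right)}{- \frac{146167}{484}} = -140191 - 3 \left(- \frac{484}{146167}\right) \frac{63942739}{484} = -140191 - - \frac{27404031}{20881} = -140191 + \frac{27404031}{20881} = - \frac{2899924240}{20881}$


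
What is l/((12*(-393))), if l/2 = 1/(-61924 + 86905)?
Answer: -1/58905198 ≈ -1.6976e-8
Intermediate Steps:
l = 2/24981 (l = 2/(-61924 + 86905) = 2/24981 ≈ 8.0061e-5)
l/((12*(-393))) = 2/(24981*((12*(-393)))) = (2/24981)/(-4716) = (2/24981)*(-1/4716) = -1/58905198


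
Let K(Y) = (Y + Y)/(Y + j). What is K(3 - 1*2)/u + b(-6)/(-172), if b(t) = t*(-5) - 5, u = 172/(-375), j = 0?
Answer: -775/172 ≈ -4.5058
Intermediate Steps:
u = -172/375 (u = 172*(-1/375) = -172/375 ≈ -0.45867)
b(t) = -5 - 5*t (b(t) = -5*t - 5 = -5 - 5*t)
K(Y) = 2 (K(Y) = (Y + Y)/(Y + 0) = (2*Y)/Y = 2)
K(3 - 1*2)/u + b(-6)/(-172) = 2/(-172/375) + (-5 - 5*(-6))/(-172) = 2*(-375/172) + (-5 + 30)*(-1/172) = -375/86 + 25*(-1/172) = -375/86 - 25/172 = -775/172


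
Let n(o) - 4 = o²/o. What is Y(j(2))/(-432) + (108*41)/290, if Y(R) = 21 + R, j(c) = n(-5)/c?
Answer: 1906951/125280 ≈ 15.222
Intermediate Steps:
n(o) = 4 + o (n(o) = 4 + o²/o = 4 + o)
j(c) = -1/c (j(c) = (4 - 5)/c = -1/c)
Y(j(2))/(-432) + (108*41)/290 = (21 - 1/2)/(-432) + (108*41)/290 = (21 - 1*½)*(-1/432) + 4428*(1/290) = (21 - ½)*(-1/432) + 2214/145 = (41/2)*(-1/432) + 2214/145 = -41/864 + 2214/145 = 1906951/125280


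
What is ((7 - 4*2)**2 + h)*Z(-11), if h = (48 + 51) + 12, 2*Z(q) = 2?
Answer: 112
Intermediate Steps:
Z(q) = 1 (Z(q) = (1/2)*2 = 1)
h = 111 (h = 99 + 12 = 111)
((7 - 4*2)**2 + h)*Z(-11) = ((7 - 4*2)**2 + 111)*1 = ((7 - 8)**2 + 111)*1 = ((-1)**2 + 111)*1 = (1 + 111)*1 = 112*1 = 112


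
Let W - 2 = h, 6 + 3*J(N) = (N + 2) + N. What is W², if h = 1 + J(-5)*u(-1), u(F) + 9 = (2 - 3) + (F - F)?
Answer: 22201/9 ≈ 2466.8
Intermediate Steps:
J(N) = -4/3 + 2*N/3 (J(N) = -2 + ((N + 2) + N)/3 = -2 + ((2 + N) + N)/3 = -2 + (2 + 2*N)/3 = -2 + (⅔ + 2*N/3) = -4/3 + 2*N/3)
u(F) = -10 (u(F) = -9 + ((2 - 3) + (F - F)) = -9 + (-1 + 0) = -9 - 1 = -10)
h = 143/3 (h = 1 + (-4/3 + (⅔)*(-5))*(-10) = 1 + (-4/3 - 10/3)*(-10) = 1 - 14/3*(-10) = 1 + 140/3 = 143/3 ≈ 47.667)
W = 149/3 (W = 2 + 143/3 = 149/3 ≈ 49.667)
W² = (149/3)² = 22201/9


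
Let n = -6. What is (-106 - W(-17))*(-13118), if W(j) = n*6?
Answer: 918260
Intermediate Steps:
W(j) = -36 (W(j) = -6*6 = -36)
(-106 - W(-17))*(-13118) = (-106 - 1*(-36))*(-13118) = (-106 + 36)*(-13118) = -70*(-13118) = 918260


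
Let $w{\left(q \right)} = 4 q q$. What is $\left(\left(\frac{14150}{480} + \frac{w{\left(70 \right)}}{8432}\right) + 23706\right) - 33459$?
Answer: $- \frac{245907383}{25296} \approx -9721.2$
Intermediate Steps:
$w{\left(q \right)} = 4 q^{2}$
$\left(\left(\frac{14150}{480} + \frac{w{\left(70 \right)}}{8432}\right) + 23706\right) - 33459 = \left(\left(\frac{14150}{480} + \frac{4 \cdot 70^{2}}{8432}\right) + 23706\right) - 33459 = \left(\left(14150 \cdot \frac{1}{480} + 4 \cdot 4900 \cdot \frac{1}{8432}\right) + 23706\right) - 33459 = \left(\left(\frac{1415}{48} + 19600 \cdot \frac{1}{8432}\right) + 23706\right) - 33459 = \left(\left(\frac{1415}{48} + \frac{1225}{527}\right) + 23706\right) - 33459 = \left(\frac{804505}{25296} + 23706\right) - 33459 = \frac{600471481}{25296} - 33459 = - \frac{245907383}{25296}$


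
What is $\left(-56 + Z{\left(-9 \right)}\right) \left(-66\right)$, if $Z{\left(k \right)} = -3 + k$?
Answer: $4488$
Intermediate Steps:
$\left(-56 + Z{\left(-9 \right)}\right) \left(-66\right) = \left(-56 - 12\right) \left(-66\right) = \left(-68\right) \left(-66\right) = 4488$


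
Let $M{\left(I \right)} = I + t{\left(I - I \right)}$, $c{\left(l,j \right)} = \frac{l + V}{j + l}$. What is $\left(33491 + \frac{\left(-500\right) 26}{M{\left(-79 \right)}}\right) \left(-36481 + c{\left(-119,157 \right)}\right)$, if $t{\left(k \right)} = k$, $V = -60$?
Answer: $- \frac{3686296620573}{3002} \approx -1.2279 \cdot 10^{9}$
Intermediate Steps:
$c{\left(l,j \right)} = \frac{-60 + l}{j + l}$ ($c{\left(l,j \right)} = \frac{l - 60}{j + l} = \frac{-60 + l}{j + l}$)
$M{\left(I \right)} = I$ ($M{\left(I \right)} = I + \left(I - I\right) = I + 0 = I$)
$\left(33491 + \frac{\left(-500\right) 26}{M{\left(-79 \right)}}\right) \left(-36481 + c{\left(-119,157 \right)}\right) = \left(33491 + \frac{\left(-500\right) 26}{-79}\right) \left(-36481 + \frac{-60 - 119}{157 - 119}\right) = \left(33491 - - \frac{13000}{79}\right) \left(-36481 + \frac{1}{38} \left(-179\right)\right) = \left(33491 + \frac{13000}{79}\right) \left(-36481 + \frac{1}{38} \left(-179\right)\right) = \frac{2658789 \left(-36481 - \frac{179}{38}\right)}{79} = \frac{2658789}{79} \left(- \frac{1386457}{38}\right) = - \frac{3686296620573}{3002}$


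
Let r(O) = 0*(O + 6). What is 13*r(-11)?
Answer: 0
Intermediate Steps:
r(O) = 0 (r(O) = 0*(6 + O) = 0)
13*r(-11) = 13*0 = 0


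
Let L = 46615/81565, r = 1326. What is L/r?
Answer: 9323/21631038 ≈ 0.00043100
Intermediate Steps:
L = 9323/16313 (L = 46615*(1/81565) = 9323/16313 ≈ 0.57151)
L/r = (9323/16313)/1326 = (9323/16313)*(1/1326) = 9323/21631038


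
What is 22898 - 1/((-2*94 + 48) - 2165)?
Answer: 52779891/2305 ≈ 22898.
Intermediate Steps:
22898 - 1/((-2*94 + 48) - 2165) = 22898 - 1/((-188 + 48) - 2165) = 22898 - 1/(-140 - 2165) = 22898 - 1/(-2305) = 22898 - 1*(-1/2305) = 22898 + 1/2305 = 52779891/2305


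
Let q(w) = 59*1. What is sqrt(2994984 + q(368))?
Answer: sqrt(2995043) ≈ 1730.6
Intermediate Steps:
q(w) = 59
sqrt(2994984 + q(368)) = sqrt(2994984 + 59) = sqrt(2995043)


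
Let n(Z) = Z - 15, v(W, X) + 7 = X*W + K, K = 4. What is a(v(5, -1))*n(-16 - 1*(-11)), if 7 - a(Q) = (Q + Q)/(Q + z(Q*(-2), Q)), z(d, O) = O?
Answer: -120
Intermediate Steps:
v(W, X) = -3 + W*X (v(W, X) = -7 + (X*W + 4) = -7 + (W*X + 4) = -7 + (4 + W*X) = -3 + W*X)
a(Q) = 6 (a(Q) = 7 - (Q + Q)/(Q + Q) = 7 - 2*Q/(2*Q) = 7 - 2*Q*1/(2*Q) = 7 - 1*1 = 7 - 1 = 6)
n(Z) = -15 + Z
a(v(5, -1))*n(-16 - 1*(-11)) = 6*(-15 + (-16 - 1*(-11))) = 6*(-15 + (-16 + 11)) = 6*(-15 - 5) = 6*(-20) = -120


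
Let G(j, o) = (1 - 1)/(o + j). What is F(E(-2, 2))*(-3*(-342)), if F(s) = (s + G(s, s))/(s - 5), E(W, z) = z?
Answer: -684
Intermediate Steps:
G(j, o) = 0 (G(j, o) = 0/(j + o) = 0)
F(s) = s/(-5 + s) (F(s) = (s + 0)/(s - 5) = s/(-5 + s))
F(E(-2, 2))*(-3*(-342)) = (2/(-5 + 2))*(-3*(-342)) = (2/(-3))*1026 = (2*(-⅓))*1026 = -⅔*1026 = -684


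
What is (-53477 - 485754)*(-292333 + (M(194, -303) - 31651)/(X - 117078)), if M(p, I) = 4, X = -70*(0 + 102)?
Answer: 6527029780959919/41406 ≈ 1.5763e+11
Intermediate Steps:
X = -7140 (X = -70*102 = -7140)
(-53477 - 485754)*(-292333 + (M(194, -303) - 31651)/(X - 117078)) = (-53477 - 485754)*(-292333 + (4 - 31651)/(-7140 - 117078)) = -539231*(-292333 - 31647/(-124218)) = -539231*(-292333 - 31647*(-1/124218)) = -539231*(-292333 + 10549/41406) = -539231*(-12104329649/41406) = 6527029780959919/41406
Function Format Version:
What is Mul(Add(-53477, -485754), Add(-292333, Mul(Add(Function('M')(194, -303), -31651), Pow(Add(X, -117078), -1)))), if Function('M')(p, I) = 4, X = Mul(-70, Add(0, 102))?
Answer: Rational(6527029780959919, 41406) ≈ 1.5763e+11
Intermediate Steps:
X = -7140 (X = Mul(-70, 102) = -7140)
Mul(Add(-53477, -485754), Add(-292333, Mul(Add(Function('M')(194, -303), -31651), Pow(Add(X, -117078), -1)))) = Mul(Add(-53477, -485754), Add(-292333, Mul(Add(4, -31651), Pow(Add(-7140, -117078), -1)))) = Mul(-539231, Add(-292333, Mul(-31647, Pow(-124218, -1)))) = Mul(-539231, Add(-292333, Mul(-31647, Rational(-1, 124218)))) = Mul(-539231, Add(-292333, Rational(10549, 41406))) = Mul(-539231, Rational(-12104329649, 41406)) = Rational(6527029780959919, 41406)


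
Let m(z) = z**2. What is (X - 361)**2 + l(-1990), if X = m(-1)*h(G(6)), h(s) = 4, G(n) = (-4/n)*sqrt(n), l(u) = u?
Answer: 125459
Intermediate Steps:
G(n) = -4/sqrt(n)
X = 4 (X = (-1)**2*4 = 1*4 = 4)
(X - 361)**2 + l(-1990) = (4 - 361)**2 - 1990 = (-357)**2 - 1990 = 127449 - 1990 = 125459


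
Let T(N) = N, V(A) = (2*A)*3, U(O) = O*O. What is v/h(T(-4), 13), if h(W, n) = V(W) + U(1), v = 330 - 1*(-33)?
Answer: -363/23 ≈ -15.783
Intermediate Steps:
U(O) = O²
V(A) = 6*A
v = 363 (v = 330 + 33 = 363)
h(W, n) = 1 + 6*W (h(W, n) = 6*W + 1² = 6*W + 1 = 1 + 6*W)
v/h(T(-4), 13) = 363/(1 + 6*(-4)) = 363/(1 - 24) = 363/(-23) = 363*(-1/23) = -363/23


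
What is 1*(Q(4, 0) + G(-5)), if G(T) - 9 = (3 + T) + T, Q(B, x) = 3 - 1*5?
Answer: 0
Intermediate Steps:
Q(B, x) = -2 (Q(B, x) = 3 - 5 = -2)
G(T) = 12 + 2*T (G(T) = 9 + ((3 + T) + T) = 9 + (3 + 2*T) = 12 + 2*T)
1*(Q(4, 0) + G(-5)) = 1*(-2 + (12 + 2*(-5))) = 1*(-2 + (12 - 10)) = 1*(-2 + 2) = 1*0 = 0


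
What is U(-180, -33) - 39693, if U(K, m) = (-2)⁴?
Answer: -39677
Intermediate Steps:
U(K, m) = 16
U(-180, -33) - 39693 = 16 - 39693 = -39677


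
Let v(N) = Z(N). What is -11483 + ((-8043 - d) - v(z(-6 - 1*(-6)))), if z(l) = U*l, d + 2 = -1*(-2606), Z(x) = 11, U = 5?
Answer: -22141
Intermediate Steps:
d = 2604 (d = -2 - 1*(-2606) = -2 + 2606 = 2604)
z(l) = 5*l
v(N) = 11
-11483 + ((-8043 - d) - v(z(-6 - 1*(-6)))) = -11483 + ((-8043 - 1*2604) - 1*11) = -11483 + ((-8043 - 2604) - 11) = -11483 + (-10647 - 11) = -11483 - 10658 = -22141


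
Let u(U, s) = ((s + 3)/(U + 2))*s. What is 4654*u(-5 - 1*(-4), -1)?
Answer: -9308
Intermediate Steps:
u(U, s) = s*(3 + s)/(2 + U) (u(U, s) = ((3 + s)/(2 + U))*s = s*(3 + s)/(2 + U))
4654*u(-5 - 1*(-4), -1) = 4654*(-(3 - 1)/(2 + (-5 - 1*(-4)))) = 4654*(-1*2/(2 + (-5 + 4))) = 4654*(-1*2/(2 - 1)) = 4654*(-1*2/1) = 4654*(-1*1*2) = 4654*(-2) = -9308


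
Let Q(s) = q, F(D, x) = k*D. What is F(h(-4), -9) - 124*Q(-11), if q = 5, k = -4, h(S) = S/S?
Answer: -624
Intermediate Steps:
h(S) = 1
F(D, x) = -4*D
Q(s) = 5
F(h(-4), -9) - 124*Q(-11) = -4*1 - 124*5 = -4 - 620 = -624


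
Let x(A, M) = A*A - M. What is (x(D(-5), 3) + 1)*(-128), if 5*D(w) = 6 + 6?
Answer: -12032/25 ≈ -481.28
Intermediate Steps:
D(w) = 12/5 (D(w) = (6 + 6)/5 = (1/5)*12 = 12/5)
x(A, M) = A**2 - M
(x(D(-5), 3) + 1)*(-128) = (((12/5)**2 - 1*3) + 1)*(-128) = ((144/25 - 3) + 1)*(-128) = (69/25 + 1)*(-128) = (94/25)*(-128) = -12032/25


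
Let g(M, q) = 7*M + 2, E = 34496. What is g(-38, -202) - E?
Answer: -34760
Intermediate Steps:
g(M, q) = 2 + 7*M
g(-38, -202) - E = (2 + 7*(-38)) - 1*34496 = (2 - 266) - 34496 = -264 - 34496 = -34760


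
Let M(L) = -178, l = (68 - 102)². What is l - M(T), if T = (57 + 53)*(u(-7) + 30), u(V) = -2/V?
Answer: 1334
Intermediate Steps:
l = 1156 (l = (-34)² = 1156)
T = 23320/7 (T = (57 + 53)*(-2/(-7) + 30) = 110*(-2*(-⅐) + 30) = 110*(2/7 + 30) = 110*(212/7) = 23320/7 ≈ 3331.4)
l - M(T) = 1156 - 1*(-178) = 1156 + 178 = 1334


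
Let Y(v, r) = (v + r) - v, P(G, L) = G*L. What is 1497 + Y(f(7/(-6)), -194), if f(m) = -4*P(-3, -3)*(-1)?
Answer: 1303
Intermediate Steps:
f(m) = 36 (f(m) = -(-12)*(-3)*(-1) = -4*9*(-1) = -36*(-1) = 36)
Y(v, r) = r (Y(v, r) = (r + v) - v = r)
1497 + Y(f(7/(-6)), -194) = 1497 - 194 = 1303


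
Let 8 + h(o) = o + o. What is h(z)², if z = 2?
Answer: 16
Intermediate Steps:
h(o) = -8 + 2*o (h(o) = -8 + (o + o) = -8 + 2*o)
h(z)² = (-8 + 2*2)² = (-8 + 4)² = (-4)² = 16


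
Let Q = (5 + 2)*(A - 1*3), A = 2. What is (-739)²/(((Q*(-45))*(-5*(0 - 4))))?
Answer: 546121/6300 ≈ 86.686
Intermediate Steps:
Q = -7 (Q = (5 + 2)*(2 - 1*3) = 7*(2 - 3) = 7*(-1) = -7)
(-739)²/(((Q*(-45))*(-5*(0 - 4)))) = (-739)²/(((-7*(-45))*(-5*(0 - 4)))) = 546121/((315*(-5*(-4)))) = 546121/((315*20)) = 546121/6300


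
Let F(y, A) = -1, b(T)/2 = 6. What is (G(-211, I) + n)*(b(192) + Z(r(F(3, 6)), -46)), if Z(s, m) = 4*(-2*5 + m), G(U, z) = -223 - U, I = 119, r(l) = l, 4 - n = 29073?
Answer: 6165172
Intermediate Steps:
b(T) = 12 (b(T) = 2*6 = 12)
n = -29069 (n = 4 - 1*29073 = 4 - 29073 = -29069)
Z(s, m) = -40 + 4*m (Z(s, m) = 4*(-10 + m) = -40 + 4*m)
(G(-211, I) + n)*(b(192) + Z(r(F(3, 6)), -46)) = ((-223 - 1*(-211)) - 29069)*(12 + (-40 + 4*(-46))) = ((-223 + 211) - 29069)*(12 + (-40 - 184)) = (-12 - 29069)*(12 - 224) = -29081*(-212) = 6165172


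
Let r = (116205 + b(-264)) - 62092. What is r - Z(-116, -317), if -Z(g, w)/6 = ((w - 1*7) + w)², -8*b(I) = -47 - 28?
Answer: 20155267/8 ≈ 2.5194e+6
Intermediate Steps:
b(I) = 75/8 (b(I) = -(-47 - 28)/8 = -⅛*(-75) = 75/8)
r = 432979/8 (r = (116205 + 75/8) - 62092 = 929715/8 - 62092 = 432979/8 ≈ 54122.)
Z(g, w) = -6*(-7 + 2*w)² (Z(g, w) = -6*((w - 1*7) + w)² = -6*((w - 7) + w)² = -6*((-7 + w) + w)² = -6*(-7 + 2*w)²)
r - Z(-116, -317) = 432979/8 - (-6)*(-7 + 2*(-317))² = 432979/8 - (-6)*(-7 - 634)² = 432979/8 - (-6)*(-641)² = 432979/8 - (-6)*410881 = 432979/8 - 1*(-2465286) = 432979/8 + 2465286 = 20155267/8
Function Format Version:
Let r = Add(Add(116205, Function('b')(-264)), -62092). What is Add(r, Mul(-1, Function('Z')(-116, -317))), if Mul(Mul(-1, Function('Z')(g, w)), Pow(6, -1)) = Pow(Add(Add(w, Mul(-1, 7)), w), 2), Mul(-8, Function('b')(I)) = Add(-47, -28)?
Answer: Rational(20155267, 8) ≈ 2.5194e+6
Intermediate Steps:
Function('b')(I) = Rational(75, 8) (Function('b')(I) = Mul(Rational(-1, 8), Add(-47, -28)) = Mul(Rational(-1, 8), -75) = Rational(75, 8))
r = Rational(432979, 8) (r = Add(Add(116205, Rational(75, 8)), -62092) = Add(Rational(929715, 8), -62092) = Rational(432979, 8) ≈ 54122.)
Function('Z')(g, w) = Mul(-6, Pow(Add(-7, Mul(2, w)), 2)) (Function('Z')(g, w) = Mul(-6, Pow(Add(Add(w, Mul(-1, 7)), w), 2)) = Mul(-6, Pow(Add(Add(w, -7), w), 2)) = Mul(-6, Pow(Add(Add(-7, w), w), 2)) = Mul(-6, Pow(Add(-7, Mul(2, w)), 2)))
Add(r, Mul(-1, Function('Z')(-116, -317))) = Add(Rational(432979, 8), Mul(-1, Mul(-6, Pow(Add(-7, Mul(2, -317)), 2)))) = Add(Rational(432979, 8), Mul(-1, Mul(-6, Pow(Add(-7, -634), 2)))) = Add(Rational(432979, 8), Mul(-1, Mul(-6, Pow(-641, 2)))) = Add(Rational(432979, 8), Mul(-1, Mul(-6, 410881))) = Add(Rational(432979, 8), Mul(-1, -2465286)) = Add(Rational(432979, 8), 2465286) = Rational(20155267, 8)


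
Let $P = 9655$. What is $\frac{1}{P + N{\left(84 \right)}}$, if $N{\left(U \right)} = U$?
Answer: $\frac{1}{9739} \approx 0.00010268$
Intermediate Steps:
$\frac{1}{P + N{\left(84 \right)}} = \frac{1}{9655 + 84} = \frac{1}{9739}$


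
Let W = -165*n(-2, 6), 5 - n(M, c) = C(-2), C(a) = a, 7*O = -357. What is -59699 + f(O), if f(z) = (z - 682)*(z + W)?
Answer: 824299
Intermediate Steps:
O = -51 (O = (1/7)*(-357) = -51)
n(M, c) = 7 (n(M, c) = 5 - 1*(-2) = 5 + 2 = 7)
W = -1155 (W = -165*7 = -1155)
f(z) = (-1155 + z)*(-682 + z) (f(z) = (z - 682)*(z - 1155) = (-682 + z)*(-1155 + z) = (-1155 + z)*(-682 + z))
-59699 + f(O) = -59699 + (787710 + (-51)**2 - 1837*(-51)) = -59699 + (787710 + 2601 + 93687) = -59699 + 883998 = 824299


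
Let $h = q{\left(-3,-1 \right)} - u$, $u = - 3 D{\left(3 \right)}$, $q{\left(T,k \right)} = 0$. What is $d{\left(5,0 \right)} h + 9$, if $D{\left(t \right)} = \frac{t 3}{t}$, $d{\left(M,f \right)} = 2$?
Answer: $27$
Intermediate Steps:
$D{\left(t \right)} = 3$ ($D{\left(t \right)} = \frac{3 t}{t} = 3$)
$u = -9$ ($u = \left(-3\right) 3 = -9$)
$h = 9$ ($h = 0 - -9 = 0 + 9 = 9$)
$d{\left(5,0 \right)} h + 9 = 2 \cdot 9 + 9 = 18 + 9 = 27$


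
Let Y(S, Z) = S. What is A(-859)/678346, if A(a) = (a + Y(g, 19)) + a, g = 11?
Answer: -1707/678346 ≈ -0.0025164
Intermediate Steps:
A(a) = 11 + 2*a (A(a) = (a + 11) + a = (11 + a) + a = 11 + 2*a)
A(-859)/678346 = (11 + 2*(-859))/678346 = (11 - 1718)*(1/678346) = -1707*1/678346 = -1707/678346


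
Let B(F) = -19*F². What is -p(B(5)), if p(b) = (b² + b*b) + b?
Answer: -450775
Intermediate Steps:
p(b) = b + 2*b² (p(b) = (b² + b²) + b = 2*b² + b = b + 2*b²)
-p(B(5)) = -(-19*5²)*(1 + 2*(-19*5²)) = -(-19*25)*(1 + 2*(-19*25)) = -(-475)*(1 + 2*(-475)) = -(-475)*(1 - 950) = -(-475)*(-949) = -1*450775 = -450775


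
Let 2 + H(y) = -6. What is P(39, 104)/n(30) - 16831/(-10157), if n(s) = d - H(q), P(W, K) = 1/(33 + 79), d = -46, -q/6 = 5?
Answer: 10231797/6175456 ≈ 1.6568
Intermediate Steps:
q = -30 (q = -6*5 = -30)
H(y) = -8 (H(y) = -2 - 6 = -8)
P(W, K) = 1/112
n(s) = -38 (n(s) = -46 - 1*(-8) = -46 + 8 = -38)
P(39, 104)/n(30) - 16831/(-10157) = (1/112)/(-38) - 16831/(-10157) = (1/112)*(-1/38) - 16831*(-1/10157) = -1/4256 + 16831/10157 = 10231797/6175456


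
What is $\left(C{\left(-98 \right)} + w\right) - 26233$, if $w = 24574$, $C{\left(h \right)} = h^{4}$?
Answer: $92235157$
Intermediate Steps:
$\left(C{\left(-98 \right)} + w\right) - 26233 = \left(\left(-98\right)^{4} + 24574\right) - 26233 = \left(92236816 + 24574\right) - 26233 = 92261390 - 26233 = 92235157$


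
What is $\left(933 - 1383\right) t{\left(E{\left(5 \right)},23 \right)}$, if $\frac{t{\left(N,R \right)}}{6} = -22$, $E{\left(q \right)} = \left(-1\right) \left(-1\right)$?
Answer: $59400$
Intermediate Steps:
$E{\left(q \right)} = 1$
$t{\left(N,R \right)} = -132$ ($t{\left(N,R \right)} = 6 \left(-22\right) = -132$)
$\left(933 - 1383\right) t{\left(E{\left(5 \right)},23 \right)} = \left(933 - 1383\right) \left(-132\right) = \left(-450\right) \left(-132\right) = 59400$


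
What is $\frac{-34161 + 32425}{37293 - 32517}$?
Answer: $- \frac{217}{597} \approx -0.36348$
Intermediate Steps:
$\frac{-34161 + 32425}{37293 - 32517} = - \frac{1736}{4776} = \left(-1736\right) \frac{1}{4776} = - \frac{217}{597}$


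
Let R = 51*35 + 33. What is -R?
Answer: -1818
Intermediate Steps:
R = 1818 (R = 1785 + 33 = 1818)
-R = -1*1818 = -1818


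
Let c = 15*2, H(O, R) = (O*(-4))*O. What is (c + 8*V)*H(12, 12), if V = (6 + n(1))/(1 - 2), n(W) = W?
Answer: 14976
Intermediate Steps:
H(O, R) = -4*O² (H(O, R) = (-4*O)*O = -4*O²)
V = -7 (V = (6 + 1)/(1 - 2) = 7/(-1) = 7*(-1) = -7)
c = 30
(c + 8*V)*H(12, 12) = (30 + 8*(-7))*(-4*12²) = (30 - 56)*(-4*144) = -26*(-576) = 14976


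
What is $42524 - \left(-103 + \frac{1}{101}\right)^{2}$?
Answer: $\frac{325585720}{10201} \approx 31917.0$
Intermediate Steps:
$42524 - \left(-103 + \frac{1}{101}\right)^{2} = 42524 - \left(- \frac{10402}{101}\right)^{2} = 42524 - \frac{108201604}{10201} = \frac{325585720}{10201}$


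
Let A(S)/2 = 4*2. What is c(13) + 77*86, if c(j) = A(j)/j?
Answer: 86102/13 ≈ 6623.2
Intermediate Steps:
A(S) = 16 (A(S) = 2*(4*2) = 2*8 = 16)
c(j) = 16/j
c(13) + 77*86 = 16/13 + 77*86 = 16*(1/13) + 6622 = 16/13 + 6622 = 86102/13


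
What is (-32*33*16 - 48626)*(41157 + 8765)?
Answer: -3270989284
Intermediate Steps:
(-32*33*16 - 48626)*(41157 + 8765) = (-1056*16 - 48626)*49922 = (-16896 - 48626)*49922 = -65522*49922 = -3270989284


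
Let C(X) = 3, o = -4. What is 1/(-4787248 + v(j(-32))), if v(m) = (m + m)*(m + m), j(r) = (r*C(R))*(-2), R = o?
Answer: -1/4639792 ≈ -2.1553e-7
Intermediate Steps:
R = -4
j(r) = -6*r (j(r) = (r*3)*(-2) = (3*r)*(-2) = -6*r)
v(m) = 4*m² (v(m) = (2*m)*(2*m) = 4*m²)
1/(-4787248 + v(j(-32))) = 1/(-4787248 + 4*(-6*(-32))²) = 1/(-4787248 + 4*192²) = 1/(-4787248 + 4*36864) = 1/(-4787248 + 147456) = 1/(-4639792) = -1/4639792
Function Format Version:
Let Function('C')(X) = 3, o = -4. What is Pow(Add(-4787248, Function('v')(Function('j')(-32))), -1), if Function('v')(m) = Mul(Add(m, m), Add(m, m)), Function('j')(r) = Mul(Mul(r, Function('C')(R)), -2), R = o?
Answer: Rational(-1, 4639792) ≈ -2.1553e-7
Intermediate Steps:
R = -4
Function('j')(r) = Mul(-6, r) (Function('j')(r) = Mul(Mul(r, 3), -2) = Mul(Mul(3, r), -2) = Mul(-6, r))
Function('v')(m) = Mul(4, Pow(m, 2)) (Function('v')(m) = Mul(Mul(2, m), Mul(2, m)) = Mul(4, Pow(m, 2)))
Pow(Add(-4787248, Function('v')(Function('j')(-32))), -1) = Pow(Add(-4787248, Mul(4, Pow(Mul(-6, -32), 2))), -1) = Pow(Add(-4787248, Mul(4, Pow(192, 2))), -1) = Pow(Add(-4787248, Mul(4, 36864)), -1) = Pow(Add(-4787248, 147456), -1) = Pow(-4639792, -1) = Rational(-1, 4639792)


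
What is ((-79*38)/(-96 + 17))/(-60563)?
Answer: -38/60563 ≈ -0.00062745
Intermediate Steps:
((-79*38)/(-96 + 17))/(-60563) = -3002/(-79)*(-1/60563) = -3002*(-1/79)*(-1/60563) = 38*(-1/60563) = -38/60563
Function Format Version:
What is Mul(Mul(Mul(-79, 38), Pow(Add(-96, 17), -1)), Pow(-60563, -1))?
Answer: Rational(-38, 60563) ≈ -0.00062745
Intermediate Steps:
Mul(Mul(Mul(-79, 38), Pow(Add(-96, 17), -1)), Pow(-60563, -1)) = Mul(Mul(-3002, Pow(-79, -1)), Rational(-1, 60563)) = Mul(Mul(-3002, Rational(-1, 79)), Rational(-1, 60563)) = Mul(38, Rational(-1, 60563)) = Rational(-38, 60563)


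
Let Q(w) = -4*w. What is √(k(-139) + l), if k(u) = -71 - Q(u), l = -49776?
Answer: I*√50403 ≈ 224.51*I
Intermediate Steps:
k(u) = -71 + 4*u (k(u) = -71 - (-4)*u = -71 + 4*u)
√(k(-139) + l) = √((-71 + 4*(-139)) - 49776) = √((-71 - 556) - 49776) = √(-627 - 49776) = √(-50403) = I*√50403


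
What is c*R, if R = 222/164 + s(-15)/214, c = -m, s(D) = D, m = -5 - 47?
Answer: 292812/4387 ≈ 66.745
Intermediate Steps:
m = -52
c = 52 (c = -1*(-52) = 52)
R = 5631/4387 (R = 222/164 - 15/214 = 222*(1/164) - 15*1/214 = 111/82 - 15/214 = 5631/4387 ≈ 1.2836)
c*R = 52*(5631/4387) = 292812/4387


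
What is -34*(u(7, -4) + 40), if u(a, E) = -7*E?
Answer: -2312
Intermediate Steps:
-34*(u(7, -4) + 40) = -34*(-7*(-4) + 40) = -34*(28 + 40) = -34*68 = -2312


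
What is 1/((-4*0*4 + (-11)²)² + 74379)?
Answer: 1/89020 ≈ 1.1233e-5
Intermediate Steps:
1/((-4*0*4 + (-11)²)² + 74379) = 1/((0*4 + 121)² + 74379) = 1/((0 + 121)² + 74379) = 1/(121² + 74379) = 1/(14641 + 74379) = 1/89020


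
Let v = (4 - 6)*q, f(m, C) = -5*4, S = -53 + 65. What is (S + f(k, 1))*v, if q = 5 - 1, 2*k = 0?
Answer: 64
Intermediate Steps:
k = 0 (k = (½)*0 = 0)
q = 4
S = 12
f(m, C) = -20
v = -8 (v = (4 - 6)*4 = -2*4 = -8)
(S + f(k, 1))*v = (12 - 20)*(-8) = -8*(-8) = 64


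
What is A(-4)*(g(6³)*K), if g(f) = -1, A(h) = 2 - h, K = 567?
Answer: -3402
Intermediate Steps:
A(-4)*(g(6³)*K) = (2 - 1*(-4))*(-1*567) = (2 + 4)*(-567) = 6*(-567) = -3402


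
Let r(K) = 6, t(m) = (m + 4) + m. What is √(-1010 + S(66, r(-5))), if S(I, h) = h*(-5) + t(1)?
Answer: I*√1034 ≈ 32.156*I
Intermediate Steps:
t(m) = 4 + 2*m (t(m) = (4 + m) + m = 4 + 2*m)
S(I, h) = 6 - 5*h (S(I, h) = h*(-5) + (4 + 2*1) = -5*h + (4 + 2) = -5*h + 6 = 6 - 5*h)
√(-1010 + S(66, r(-5))) = √(-1010 + (6 - 5*6)) = √(-1010 + (6 - 30)) = √(-1010 - 24) = √(-1034) = I*√1034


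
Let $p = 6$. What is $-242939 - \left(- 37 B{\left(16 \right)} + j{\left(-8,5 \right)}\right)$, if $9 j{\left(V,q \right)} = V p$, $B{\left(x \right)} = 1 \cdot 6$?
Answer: $- \frac{728135}{3} \approx -2.4271 \cdot 10^{5}$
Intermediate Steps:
$B{\left(x \right)} = 6$
$j{\left(V,q \right)} = \frac{2 V}{3}$ ($j{\left(V,q \right)} = \frac{V 6}{9} = \frac{6 V}{9} = \frac{2 V}{3}$)
$-242939 - \left(- 37 B{\left(16 \right)} + j{\left(-8,5 \right)}\right) = -242939 - \left(\left(-37\right) 6 + \frac{2}{3} \left(-8\right)\right) = -242939 - \left(-222 - \frac{16}{3}\right) = -242939 - - \frac{682}{3} = -242939 + \frac{682}{3} = - \frac{728135}{3}$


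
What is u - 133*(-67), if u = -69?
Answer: 8842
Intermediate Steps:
u - 133*(-67) = -69 - 133*(-67) = -69 + 8911 = 8842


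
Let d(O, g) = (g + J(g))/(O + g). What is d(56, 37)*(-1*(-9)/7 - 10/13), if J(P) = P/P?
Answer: 1786/8463 ≈ 0.21104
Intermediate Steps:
J(P) = 1
d(O, g) = (1 + g)/(O + g) (d(O, g) = (g + 1)/(O + g) = (1 + g)/(O + g))
d(56, 37)*(-1*(-9)/7 - 10/13) = ((1 + 37)/(56 + 37))*(-1*(-9)/7 - 10/13) = (38/93)*(9*(1/7) - 10*1/13) = ((1/93)*38)*(9/7 - 10/13) = (38/93)*(47/91) = 1786/8463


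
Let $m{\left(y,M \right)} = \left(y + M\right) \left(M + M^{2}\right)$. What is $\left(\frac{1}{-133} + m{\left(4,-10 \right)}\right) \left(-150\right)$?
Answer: $\frac{10773150}{133} \approx 81001.0$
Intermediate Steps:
$m{\left(y,M \right)} = \left(M + y\right) \left(M + M^{2}\right)$
$\left(\frac{1}{-133} + m{\left(4,-10 \right)}\right) \left(-150\right) = \left(\frac{1}{-133} - 10 \left(-10 + 4 + \left(-10\right)^{2} - 40\right)\right) \left(-150\right) = \left(- \frac{1}{133} - 10 \left(-10 + 4 + 100 - 40\right)\right) \left(-150\right) = \left(- \frac{1}{133} - 540\right) \left(-150\right) = \left(- \frac{71821}{133}\right) \left(-150\right) = \frac{10773150}{133}$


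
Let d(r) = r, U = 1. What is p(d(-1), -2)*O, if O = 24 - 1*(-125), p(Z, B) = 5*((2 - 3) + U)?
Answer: 0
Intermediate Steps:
p(Z, B) = 0 (p(Z, B) = 5*((2 - 3) + 1) = 5*(-1 + 1) = 5*0 = 0)
O = 149 (O = 24 + 125 = 149)
p(d(-1), -2)*O = 0*149 = 0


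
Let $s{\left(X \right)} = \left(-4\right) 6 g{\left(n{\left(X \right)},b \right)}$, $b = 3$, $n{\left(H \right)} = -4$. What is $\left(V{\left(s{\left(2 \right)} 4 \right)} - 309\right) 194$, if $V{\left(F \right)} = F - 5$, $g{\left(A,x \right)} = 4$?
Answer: $-135412$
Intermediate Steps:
$s{\left(X \right)} = -96$ ($s{\left(X \right)} = \left(-4\right) 6 \cdot 4 = \left(-24\right) 4 = -96$)
$V{\left(F \right)} = -5 + F$
$\left(V{\left(s{\left(2 \right)} 4 \right)} - 309\right) 194 = \left(\left(-5 - 384\right) - 309\right) 194 = \left(-389 - 309\right) 194 = \left(-698\right) 194 = -135412$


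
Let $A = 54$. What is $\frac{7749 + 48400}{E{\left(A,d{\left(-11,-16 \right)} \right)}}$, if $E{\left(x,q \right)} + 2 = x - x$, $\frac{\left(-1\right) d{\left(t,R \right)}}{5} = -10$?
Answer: $- \frac{56149}{2} \approx -28075.0$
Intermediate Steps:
$d{\left(t,R \right)} = 50$ ($d{\left(t,R \right)} = \left(-5\right) \left(-10\right) = 50$)
$E{\left(x,q \right)} = -2$ ($E{\left(x,q \right)} = -2 + \left(x - x\right) = -2 + 0 = -2$)
$\frac{7749 + 48400}{E{\left(A,d{\left(-11,-16 \right)} \right)}} = \frac{7749 + 48400}{-2} = 56149 \left(- \frac{1}{2}\right) = - \frac{56149}{2}$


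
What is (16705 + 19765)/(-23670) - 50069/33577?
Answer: -240968642/79476759 ≈ -3.0319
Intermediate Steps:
(16705 + 19765)/(-23670) - 50069/33577 = 36470*(-1/23670) - 50069*1/33577 = -3647/2367 - 50069/33577 = -240968642/79476759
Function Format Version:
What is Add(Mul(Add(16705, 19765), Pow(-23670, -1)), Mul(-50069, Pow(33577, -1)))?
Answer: Rational(-240968642, 79476759) ≈ -3.0319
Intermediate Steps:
Add(Mul(Add(16705, 19765), Pow(-23670, -1)), Mul(-50069, Pow(33577, -1))) = Add(Mul(36470, Rational(-1, 23670)), Mul(-50069, Rational(1, 33577))) = Add(Rational(-3647, 2367), Rational(-50069, 33577)) = Rational(-240968642, 79476759)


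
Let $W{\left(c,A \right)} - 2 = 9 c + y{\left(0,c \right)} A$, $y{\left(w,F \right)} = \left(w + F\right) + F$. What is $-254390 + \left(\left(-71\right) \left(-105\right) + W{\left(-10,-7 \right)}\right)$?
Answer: $-246883$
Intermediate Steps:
$y{\left(w,F \right)} = w + 2 F$ ($y{\left(w,F \right)} = \left(F + w\right) + F = w + 2 F$)
$W{\left(c,A \right)} = 2 + 9 c + 2 A c$ ($W{\left(c,A \right)} = 2 + \left(9 c + \left(0 + 2 c\right) A\right) = 2 + \left(9 c + 2 c A\right) = 2 + \left(9 c + 2 A c\right) = 2 + 9 c + 2 A c$)
$-254390 + \left(\left(-71\right) \left(-105\right) + W{\left(-10,-7 \right)}\right) = -254390 + \left(\left(-71\right) \left(-105\right) + \left(2 + 9 \left(-10\right) + 2 \left(-7\right) \left(-10\right)\right)\right) = -254390 + \left(7455 + \left(2 - 90 + 140\right)\right) = -254390 + \left(7455 + 52\right) = -254390 + 7507 = -246883$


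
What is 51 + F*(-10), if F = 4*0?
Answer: 51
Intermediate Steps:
F = 0
51 + F*(-10) = 51 + 0*(-10) = 51 + 0 = 51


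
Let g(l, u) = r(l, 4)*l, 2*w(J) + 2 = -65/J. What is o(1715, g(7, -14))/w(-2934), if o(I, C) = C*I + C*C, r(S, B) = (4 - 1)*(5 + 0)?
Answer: -160196400/829 ≈ -1.9324e+5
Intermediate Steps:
w(J) = -1 - 65/(2*J) (w(J) = -1 + (-65/J)/2 = -1 - 65/(2*J))
r(S, B) = 15 (r(S, B) = 3*5 = 15)
g(l, u) = 15*l
o(I, C) = C² + C*I (o(I, C) = C*I + C² = C² + C*I)
o(1715, g(7, -14))/w(-2934) = ((15*7)*(15*7 + 1715))/(((-65/2 - 1*(-2934))/(-2934))) = (105*(105 + 1715))/((-(-65/2 + 2934)/2934)) = (105*1820)/((-1/2934*5803/2)) = 191100/(-5803/5868) = 191100*(-5868/5803) = -160196400/829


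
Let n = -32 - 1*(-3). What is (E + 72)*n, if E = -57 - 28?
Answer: 377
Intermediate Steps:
E = -85
n = -29 (n = -32 + 3 = -29)
(E + 72)*n = (-85 + 72)*(-29) = -13*(-29) = 377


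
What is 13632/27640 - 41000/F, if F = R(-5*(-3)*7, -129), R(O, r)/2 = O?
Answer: -14129716/72555 ≈ -194.74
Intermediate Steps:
R(O, r) = 2*O
F = 210 (F = 2*(-5*(-3)*7) = 2*(15*7) = 2*105 = 210)
13632/27640 - 41000/F = 13632/27640 - 41000/210 = 13632*(1/27640) - 41000*1/210 = 1704/3455 - 4100/21 = -14129716/72555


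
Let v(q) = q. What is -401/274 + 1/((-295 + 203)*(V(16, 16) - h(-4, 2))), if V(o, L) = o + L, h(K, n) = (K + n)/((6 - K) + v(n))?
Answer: -890225/608143 ≈ -1.4638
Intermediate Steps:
h(K, n) = (K + n)/(6 + n - K) (h(K, n) = (K + n)/((6 - K) + n) = (K + n)/(6 + n - K))
V(o, L) = L + o
-401/274 + 1/((-295 + 203)*(V(16, 16) - h(-4, 2))) = -401/274 + 1/((-295 + 203)*((16 + 16) - (-4 + 2)/(6 + 2 - 1*(-4)))) = -401*1/274 + 1/((-92)*(32 - (-2)/(6 + 2 + 4))) = -401/274 - 1/(92*(32 - (-2)/12)) = -401/274 - 1/(92*(32 - 1*(-⅙))) = -401/274 - 1/(92*(32 + ⅙)) = -401/274 - 1/(92*193/6) = -401/274 - 1/92*6/193 = -401/274 - 3/8878 = -890225/608143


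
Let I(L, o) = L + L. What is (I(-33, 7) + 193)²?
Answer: 16129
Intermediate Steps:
I(L, o) = 2*L
(I(-33, 7) + 193)² = (2*(-33) + 193)² = (-66 + 193)² = 127² = 16129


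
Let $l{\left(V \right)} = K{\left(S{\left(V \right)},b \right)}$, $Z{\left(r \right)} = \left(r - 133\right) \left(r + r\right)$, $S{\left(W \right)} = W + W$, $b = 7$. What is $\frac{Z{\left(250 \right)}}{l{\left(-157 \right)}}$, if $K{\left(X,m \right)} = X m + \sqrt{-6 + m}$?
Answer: $- \frac{4500}{169} \approx -26.627$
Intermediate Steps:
$S{\left(W \right)} = 2 W$
$Z{\left(r \right)} = 2 r \left(-133 + r\right)$ ($Z{\left(r \right)} = \left(-133 + r\right) 2 r = 2 r \left(-133 + r\right)$)
$K{\left(X,m \right)} = \sqrt{-6 + m} + X m$
$l{\left(V \right)} = 1 + 14 V$ ($l{\left(V \right)} = \sqrt{-6 + 7} + 2 V 7 = \sqrt{1} + 14 V = 1 + 14 V$)
$\frac{Z{\left(250 \right)}}{l{\left(-157 \right)}} = \frac{2 \cdot 250 \left(-133 + 250\right)}{1 + 14 \left(-157\right)} = \frac{2 \cdot 250 \cdot 117}{1 - 2198} = \frac{58500}{-2197} = 58500 \left(- \frac{1}{2197}\right) = - \frac{4500}{169}$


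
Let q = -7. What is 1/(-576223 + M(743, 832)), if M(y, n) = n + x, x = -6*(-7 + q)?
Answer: -1/575307 ≈ -1.7382e-6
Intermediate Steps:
x = 84 (x = -6*(-7 - 7) = -6*(-14) = 84)
M(y, n) = 84 + n (M(y, n) = n + 84 = 84 + n)
1/(-576223 + M(743, 832)) = 1/(-576223 + (84 + 832)) = 1/(-576223 + 916) = 1/(-575307) = -1/575307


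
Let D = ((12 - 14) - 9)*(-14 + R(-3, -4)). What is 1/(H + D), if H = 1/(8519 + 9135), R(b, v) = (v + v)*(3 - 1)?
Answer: 17654/5825821 ≈ 0.0030303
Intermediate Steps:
R(b, v) = 4*v (R(b, v) = (2*v)*2 = 4*v)
H = 1/17654 ≈ 5.6644e-5
D = 330 (D = ((12 - 14) - 9)*(-14 + 4*(-4)) = (-2 - 9)*(-14 - 16) = -11*(-30) = 330)
1/(H + D) = 1/(1/17654 + 330) = 1/(5825821/17654) = 17654/5825821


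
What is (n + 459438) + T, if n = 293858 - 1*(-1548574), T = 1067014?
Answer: 3368884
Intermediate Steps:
n = 1842432 (n = 293858 + 1548574 = 1842432)
(n + 459438) + T = (1842432 + 459438) + 1067014 = 2301870 + 1067014 = 3368884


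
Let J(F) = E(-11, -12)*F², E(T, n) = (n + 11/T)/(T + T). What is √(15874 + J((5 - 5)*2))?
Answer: √15874 ≈ 125.99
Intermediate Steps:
E(T, n) = (n + 11/T)/(2*T) (E(T, n) = (n + 11/T)/((2*T)) = (n + 11/T)*(1/(2*T)) = (n + 11/T)/(2*T))
J(F) = 13*F²/22 (J(F) = ((½)*(11 - 11*(-12))/(-11)²)*F² = ((½)*(1/121)*(11 + 132))*F² = ((½)*(1/121)*143)*F² = 13*F²/22)
√(15874 + J((5 - 5)*2)) = √(15874 + 13*((5 - 5)*2)²/22) = √(15874 + 13*(0*2)²/22) = √(15874 + (13/22)*0²) = √(15874 + (13/22)*0) = √(15874 + 0) = √15874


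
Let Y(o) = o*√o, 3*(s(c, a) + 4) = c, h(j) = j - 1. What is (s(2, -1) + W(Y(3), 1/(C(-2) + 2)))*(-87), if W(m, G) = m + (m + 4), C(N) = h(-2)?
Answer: -58 - 522*√3 ≈ -962.13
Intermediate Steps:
h(j) = -1 + j
s(c, a) = -4 + c/3
C(N) = -3 (C(N) = -1 - 2 = -3)
Y(o) = o^(3/2)
W(m, G) = 4 + 2*m (W(m, G) = m + (4 + m) = 4 + 2*m)
(s(2, -1) + W(Y(3), 1/(C(-2) + 2)))*(-87) = ((-4 + (⅓)*2) + (4 + 2*3^(3/2)))*(-87) = ((-4 + ⅔) + (4 + 2*(3*√3)))*(-87) = (-10/3 + (4 + 6*√3))*(-87) = (⅔ + 6*√3)*(-87) = -58 - 522*√3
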